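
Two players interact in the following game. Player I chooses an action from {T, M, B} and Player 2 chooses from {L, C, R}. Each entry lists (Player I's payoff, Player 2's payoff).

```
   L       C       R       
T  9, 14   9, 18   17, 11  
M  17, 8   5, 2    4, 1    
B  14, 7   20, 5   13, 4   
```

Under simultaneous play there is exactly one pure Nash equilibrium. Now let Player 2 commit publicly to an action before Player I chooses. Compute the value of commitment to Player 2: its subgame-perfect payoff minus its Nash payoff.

Solve by backward induction (Player 2 leads).
- L: BR = M, leader payoff 8.
- C: BR = B, leader payoff 5.
- R: BR = T, leader payoff 11.
Among 8, 5, 11, the best is 11 at R. Subgame-perfect outcome: (T, R) with payoffs (17, 11).
For the simultaneous game, intersect best replies.
Player I's best replies: L→M; C→B; R→T.
Player 2's best replies: T→C; M→L; B→L.
Only (M, L) has each player best-responding; Nash payoffs (17, 8).
Player 2's commitment gain: 11 − 8 = 3.

3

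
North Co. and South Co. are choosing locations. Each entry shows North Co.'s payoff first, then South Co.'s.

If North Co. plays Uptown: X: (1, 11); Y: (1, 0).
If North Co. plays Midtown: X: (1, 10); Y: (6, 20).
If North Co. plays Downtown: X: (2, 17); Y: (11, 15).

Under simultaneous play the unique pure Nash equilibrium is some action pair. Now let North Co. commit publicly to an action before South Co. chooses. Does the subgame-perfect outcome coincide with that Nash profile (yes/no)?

no

South Co. best-responds to each possible North Co. move:
- Uptown: BR = X, leader payoff 1.
- Midtown: BR = Y, leader payoff 6.
- Downtown: BR = X, leader payoff 2.
North Co.'s induced payoffs are 1, 6, 2, so North Co. commits to Midtown. Subgame-perfect outcome: (Midtown, Y) with payoffs (6, 20).
For the simultaneous game, intersect best replies.
North Co.'s best replies: X→Downtown; Y→Downtown.
South Co.'s best replies: Uptown→X; Midtown→Y; Downtown→X.
The unique mutual best reply is (Downtown, X), giving (2, 17).
Sequential outcome (Midtown, Y) differs from the Nash profile (Downtown, X).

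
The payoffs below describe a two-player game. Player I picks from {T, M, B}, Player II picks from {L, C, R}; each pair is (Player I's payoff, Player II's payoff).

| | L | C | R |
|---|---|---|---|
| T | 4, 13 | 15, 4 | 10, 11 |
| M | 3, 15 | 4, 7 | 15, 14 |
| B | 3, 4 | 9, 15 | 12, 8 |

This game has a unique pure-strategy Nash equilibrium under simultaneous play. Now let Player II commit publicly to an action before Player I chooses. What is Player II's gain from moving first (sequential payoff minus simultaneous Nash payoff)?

Solve by backward induction (Player II leads).
- L: BR = T, leader payoff 13.
- C: BR = T, leader payoff 4.
- R: BR = M, leader payoff 14.
Among 13, 4, 14, the best is 14 at R. Subgame-perfect outcome: (M, R) with payoffs (15, 14).
Under simultaneous play:
Player I's best replies: L→T; C→T; R→M.
Player II's best replies: T→L; M→L; B→C.
The unique mutual best reply is (T, L), giving (4, 13).
Player II's commitment gain: 14 − 13 = 1.

1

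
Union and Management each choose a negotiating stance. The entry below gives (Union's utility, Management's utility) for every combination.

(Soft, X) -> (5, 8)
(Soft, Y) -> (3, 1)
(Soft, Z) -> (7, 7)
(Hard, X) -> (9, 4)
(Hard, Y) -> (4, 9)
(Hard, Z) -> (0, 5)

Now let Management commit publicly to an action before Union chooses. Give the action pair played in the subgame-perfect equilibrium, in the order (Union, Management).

Work backward from Union's decision.
- X: BR = Hard, leader payoff 4.
- Y: BR = Hard, leader payoff 9.
- Z: BR = Soft, leader payoff 7.
Maximizing over 4, 9, 7, Management chooses Y. Subgame-perfect outcome: (Hard, Y) with payoffs (4, 9).

(Hard, Y)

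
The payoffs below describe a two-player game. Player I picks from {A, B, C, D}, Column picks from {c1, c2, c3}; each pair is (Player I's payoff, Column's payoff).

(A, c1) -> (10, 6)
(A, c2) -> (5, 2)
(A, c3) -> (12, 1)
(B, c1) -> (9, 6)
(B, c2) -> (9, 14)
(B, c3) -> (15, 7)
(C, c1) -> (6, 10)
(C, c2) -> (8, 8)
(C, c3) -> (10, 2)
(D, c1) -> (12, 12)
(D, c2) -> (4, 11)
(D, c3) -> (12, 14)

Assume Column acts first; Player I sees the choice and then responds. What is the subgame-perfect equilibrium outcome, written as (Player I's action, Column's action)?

Solve by backward induction (Column leads).
- c1: Player I compares 10, 9, 6, 12 and picks D; Column would get 12.
- c2: Player I compares 5, 9, 8, 4 and picks B; Column would get 14.
- c3: Player I compares 12, 15, 10, 12 and picks B; Column would get 7.
Maximizing over 12, 14, 7, Column chooses c2. Subgame-perfect outcome: (B, c2) with payoffs (9, 14).

(B, c2)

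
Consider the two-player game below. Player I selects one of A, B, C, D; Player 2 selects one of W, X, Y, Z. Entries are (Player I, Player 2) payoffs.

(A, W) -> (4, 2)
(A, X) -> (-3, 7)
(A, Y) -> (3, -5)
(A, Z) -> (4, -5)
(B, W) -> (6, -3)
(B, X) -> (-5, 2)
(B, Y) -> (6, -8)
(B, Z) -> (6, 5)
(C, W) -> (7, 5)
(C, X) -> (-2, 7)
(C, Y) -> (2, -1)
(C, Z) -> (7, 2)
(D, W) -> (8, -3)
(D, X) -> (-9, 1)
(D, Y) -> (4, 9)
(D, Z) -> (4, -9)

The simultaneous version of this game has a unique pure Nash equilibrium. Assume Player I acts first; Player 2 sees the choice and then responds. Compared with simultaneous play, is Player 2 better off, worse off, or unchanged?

Backward induction with Player I moving first.
- A → Player 2 plays X (best of 2, 7, -5, -5); Player I gets -3.
- B → Player 2 plays Z (best of -3, 2, -8, 5); Player I gets 6.
- C → Player 2 plays X (best of 5, 7, -1, 2); Player I gets -2.
- D → Player 2 plays Y (best of -3, 1, 9, -9); Player I gets 4.
Maximizing over -3, 6, -2, 4, Player I chooses B. Subgame-perfect outcome: (B, Z) with payoffs (6, 5).
For the simultaneous game, intersect best replies.
Player I's best replies: W→D; X→C; Y→B; Z→C.
Player 2's best replies: A→X; B→Z; C→X; D→Y.
Only (C, X) has each player best-responding; Nash payoffs (-2, 7).
Player 2 earns 5 sequentially versus 7 at the Nash outcome: worse off.

worse off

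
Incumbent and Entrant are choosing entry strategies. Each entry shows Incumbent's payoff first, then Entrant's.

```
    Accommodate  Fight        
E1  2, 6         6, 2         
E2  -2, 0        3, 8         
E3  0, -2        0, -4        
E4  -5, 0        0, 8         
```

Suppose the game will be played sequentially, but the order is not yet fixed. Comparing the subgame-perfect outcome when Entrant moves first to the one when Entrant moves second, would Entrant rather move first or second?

second

If Incumbent leads: Entrant's best replies are E1→Accommodate, E2→Fight, E3→Accommodate, E4→Fight; Incumbent's induced payoffs 2, 3, 0, 0; outcome (E2, Fight), payoffs (3, 8).
If Entrant leads: Incumbent's best replies are Accommodate→E1, Fight→E1; Entrant's induced payoffs 6, 2; outcome (E1, Accommodate), payoffs (2, 6).
Entrant gets 6 moving first and 8 moving second, so Entrant prefers to move second.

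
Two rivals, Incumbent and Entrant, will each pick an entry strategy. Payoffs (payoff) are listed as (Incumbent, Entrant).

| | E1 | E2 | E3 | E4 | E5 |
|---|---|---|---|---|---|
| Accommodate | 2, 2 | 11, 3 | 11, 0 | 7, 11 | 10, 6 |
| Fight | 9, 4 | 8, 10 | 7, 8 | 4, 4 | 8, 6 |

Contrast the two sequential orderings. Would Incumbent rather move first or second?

first

If Incumbent leads: Entrant's best replies are Accommodate→E4, Fight→E2; Incumbent's induced payoffs 7, 8; outcome (Fight, E2), payoffs (8, 10).
If Entrant leads: Incumbent's best replies are E1→Fight, E2→Accommodate, E3→Accommodate, E4→Accommodate, E5→Accommodate; Entrant's induced payoffs 4, 3, 0, 11, 6; outcome (Accommodate, E4), payoffs (7, 11).
Incumbent gets 8 moving first and 7 moving second, so Incumbent prefers to move first.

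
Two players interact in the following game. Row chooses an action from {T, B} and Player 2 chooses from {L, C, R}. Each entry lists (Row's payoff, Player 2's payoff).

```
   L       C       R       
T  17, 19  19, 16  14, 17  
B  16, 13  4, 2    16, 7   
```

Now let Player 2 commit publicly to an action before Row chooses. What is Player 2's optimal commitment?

L

Backward induction with Player 2 moving first.
- L: BR = T, leader payoff 19.
- C: BR = T, leader payoff 16.
- R: BR = B, leader payoff 7.
Player 2's induced payoffs are 19, 16, 7, so Player 2 commits to L. Subgame-perfect outcome: (T, L) with payoffs (17, 19).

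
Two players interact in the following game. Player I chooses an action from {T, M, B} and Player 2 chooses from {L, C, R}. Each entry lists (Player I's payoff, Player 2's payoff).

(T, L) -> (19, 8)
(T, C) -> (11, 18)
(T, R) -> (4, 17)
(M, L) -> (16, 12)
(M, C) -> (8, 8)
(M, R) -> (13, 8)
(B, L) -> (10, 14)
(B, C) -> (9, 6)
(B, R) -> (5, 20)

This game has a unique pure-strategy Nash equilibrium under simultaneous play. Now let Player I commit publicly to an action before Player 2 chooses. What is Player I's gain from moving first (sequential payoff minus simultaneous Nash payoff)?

5

Backward induction with Player I moving first.
- T: Player 2 compares 8, 18, 17 and picks C; Player I would get 11.
- M: Player 2 compares 12, 8, 8 and picks L; Player I would get 16.
- B: Player 2 compares 14, 6, 20 and picks R; Player I would get 5.
Among 11, 16, 5, the best is 16 at M. Subgame-perfect outcome: (M, L) with payoffs (16, 12).
Under simultaneous play:
Player I's best replies: L→T; C→T; R→M.
Player 2's best replies: T→C; M→L; B→R.
Only (T, C) has each player best-responding; Nash payoffs (11, 18).
Player I's commitment gain: 16 − 11 = 5.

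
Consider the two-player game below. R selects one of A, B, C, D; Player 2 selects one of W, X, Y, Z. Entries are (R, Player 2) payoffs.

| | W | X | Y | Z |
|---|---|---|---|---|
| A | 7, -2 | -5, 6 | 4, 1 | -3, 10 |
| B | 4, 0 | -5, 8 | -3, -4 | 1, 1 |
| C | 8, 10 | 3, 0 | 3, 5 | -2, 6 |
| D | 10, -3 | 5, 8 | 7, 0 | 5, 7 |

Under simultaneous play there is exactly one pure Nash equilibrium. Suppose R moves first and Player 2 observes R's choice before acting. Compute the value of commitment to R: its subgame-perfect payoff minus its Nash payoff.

3

Solve by backward induction (R leads).
- A: BR = Z, leader payoff -3.
- B: BR = X, leader payoff -5.
- C: BR = W, leader payoff 8.
- D: BR = X, leader payoff 5.
R's induced payoffs are -3, -5, 8, 5, so R commits to C. Subgame-perfect outcome: (C, W) with payoffs (8, 10).
Under simultaneous play:
R's best replies: W→D; X→D; Y→D; Z→D.
Player 2's best replies: A→Z; B→X; C→W; D→X.
The unique mutual best reply is (D, X), giving (5, 8).
R's commitment gain: 8 − 5 = 3.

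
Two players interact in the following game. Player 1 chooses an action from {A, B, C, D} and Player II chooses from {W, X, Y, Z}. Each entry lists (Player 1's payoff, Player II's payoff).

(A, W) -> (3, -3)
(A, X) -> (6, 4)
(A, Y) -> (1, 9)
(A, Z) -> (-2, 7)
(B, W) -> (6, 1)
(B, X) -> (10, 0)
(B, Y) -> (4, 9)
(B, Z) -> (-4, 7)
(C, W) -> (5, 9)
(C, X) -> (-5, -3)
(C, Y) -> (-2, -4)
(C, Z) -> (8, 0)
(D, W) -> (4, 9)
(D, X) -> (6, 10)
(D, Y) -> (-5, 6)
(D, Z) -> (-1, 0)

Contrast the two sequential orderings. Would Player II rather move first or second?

If Player 1 leads: Player II's best replies are A→Y, B→Y, C→W, D→X; Player 1's induced payoffs 1, 4, 5, 6; outcome (D, X), payoffs (6, 10).
If Player II leads: Player 1's best replies are W→B, X→B, Y→B, Z→C; Player II's induced payoffs 1, 0, 9, 0; outcome (B, Y), payoffs (4, 9).
Player II gets 9 moving first and 10 moving second, so Player II prefers to move second.

second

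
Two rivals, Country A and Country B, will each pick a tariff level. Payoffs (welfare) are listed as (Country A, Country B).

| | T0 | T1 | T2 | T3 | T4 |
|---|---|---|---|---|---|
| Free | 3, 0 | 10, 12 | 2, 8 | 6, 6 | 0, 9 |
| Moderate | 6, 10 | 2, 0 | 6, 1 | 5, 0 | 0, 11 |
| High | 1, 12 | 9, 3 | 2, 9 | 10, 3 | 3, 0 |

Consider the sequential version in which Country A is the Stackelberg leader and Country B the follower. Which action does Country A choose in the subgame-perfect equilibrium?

Work backward from Country B's decision.
- Free → Country B plays T1 (best of 0, 12, 8, 6, 9); Country A gets 10.
- Moderate → Country B plays T4 (best of 10, 0, 1, 0, 11); Country A gets 0.
- High → Country B plays T0 (best of 12, 3, 9, 3, 0); Country A gets 1.
Among 10, 0, 1, the best is 10 at Free. Subgame-perfect outcome: (Free, T1) with payoffs (10, 12).

Free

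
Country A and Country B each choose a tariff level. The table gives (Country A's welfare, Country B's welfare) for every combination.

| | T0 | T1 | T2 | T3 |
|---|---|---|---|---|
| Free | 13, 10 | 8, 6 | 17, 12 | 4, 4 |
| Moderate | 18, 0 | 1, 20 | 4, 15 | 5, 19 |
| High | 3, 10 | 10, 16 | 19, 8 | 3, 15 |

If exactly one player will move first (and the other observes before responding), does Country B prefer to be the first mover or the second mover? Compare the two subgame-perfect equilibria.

first

If Country A leads: Country B's best replies are Free→T2, Moderate→T1, High→T1; Country A's induced payoffs 17, 1, 10; outcome (Free, T2), payoffs (17, 12).
If Country B leads: Country A's best replies are T0→Moderate, T1→High, T2→High, T3→Moderate; Country B's induced payoffs 0, 16, 8, 19; outcome (Moderate, T3), payoffs (5, 19).
Country B gets 19 moving first and 12 moving second, so Country B prefers to move first.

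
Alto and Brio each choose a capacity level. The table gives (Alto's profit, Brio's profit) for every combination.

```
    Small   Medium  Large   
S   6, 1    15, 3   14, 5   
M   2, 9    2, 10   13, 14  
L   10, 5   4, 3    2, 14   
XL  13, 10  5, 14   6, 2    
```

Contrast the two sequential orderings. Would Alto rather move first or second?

If Alto leads: Brio's best replies are S→Large, M→Large, L→Large, XL→Medium; Alto's induced payoffs 14, 13, 2, 5; outcome (S, Large), payoffs (14, 5).
If Brio leads: Alto's best replies are Small→XL, Medium→S, Large→S; Brio's induced payoffs 10, 3, 5; outcome (XL, Small), payoffs (13, 10).
Alto gets 14 moving first and 13 moving second, so Alto prefers to move first.

first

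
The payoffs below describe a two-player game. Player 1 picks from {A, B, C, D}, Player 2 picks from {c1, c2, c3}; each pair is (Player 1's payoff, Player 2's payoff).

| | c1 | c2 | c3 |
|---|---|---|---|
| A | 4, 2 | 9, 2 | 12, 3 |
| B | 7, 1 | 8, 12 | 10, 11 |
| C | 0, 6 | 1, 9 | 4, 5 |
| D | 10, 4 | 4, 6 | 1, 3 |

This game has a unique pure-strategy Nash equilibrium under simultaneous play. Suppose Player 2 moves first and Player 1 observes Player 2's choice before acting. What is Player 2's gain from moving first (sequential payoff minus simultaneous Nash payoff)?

Work backward from Player 1's decision.
- c1 → Player 1 plays D (best of 4, 7, 0, 10); Player 2 gets 4.
- c2 → Player 1 plays A (best of 9, 8, 1, 4); Player 2 gets 2.
- c3 → Player 1 plays A (best of 12, 10, 4, 1); Player 2 gets 3.
Among 4, 2, 3, the best is 4 at c1. Subgame-perfect outcome: (D, c1) with payoffs (10, 4).
Now find the simultaneous Nash equilibrium.
Player 1's best replies: c1→D; c2→A; c3→A.
Player 2's best replies: A→c3; B→c2; C→c2; D→c2.
Only (A, c3) has each player best-responding; Nash payoffs (12, 3).
Player 2's commitment gain: 4 − 3 = 1.

1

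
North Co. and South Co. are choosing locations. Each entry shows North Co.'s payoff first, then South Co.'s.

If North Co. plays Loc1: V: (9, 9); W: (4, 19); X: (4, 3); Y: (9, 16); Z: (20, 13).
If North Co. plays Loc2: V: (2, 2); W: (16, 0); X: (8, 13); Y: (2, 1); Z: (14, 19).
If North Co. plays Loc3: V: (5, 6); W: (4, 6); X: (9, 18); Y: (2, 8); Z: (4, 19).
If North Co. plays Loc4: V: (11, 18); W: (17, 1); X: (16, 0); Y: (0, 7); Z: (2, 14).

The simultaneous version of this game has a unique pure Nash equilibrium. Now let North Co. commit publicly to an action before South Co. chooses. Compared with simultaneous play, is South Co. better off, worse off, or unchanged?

better off

South Co. best-responds to each possible North Co. move:
- Loc1: South Co. compares 9, 19, 3, 16, 13 and picks W; North Co. would get 4.
- Loc2: South Co. compares 2, 0, 13, 1, 19 and picks Z; North Co. would get 14.
- Loc3: South Co. compares 6, 6, 18, 8, 19 and picks Z; North Co. would get 4.
- Loc4: South Co. compares 18, 1, 0, 7, 14 and picks V; North Co. would get 11.
Maximizing over 4, 14, 4, 11, North Co. chooses Loc2. Subgame-perfect outcome: (Loc2, Z) with payoffs (14, 19).
Now find the simultaneous Nash equilibrium.
North Co.'s best replies: V→Loc4; W→Loc4; X→Loc4; Y→Loc1; Z→Loc1.
South Co.'s best replies: Loc1→W; Loc2→Z; Loc3→Z; Loc4→V.
The unique mutual best reply is (Loc4, V), giving (11, 18).
South Co. earns 19 sequentially versus 18 at the Nash outcome: better off.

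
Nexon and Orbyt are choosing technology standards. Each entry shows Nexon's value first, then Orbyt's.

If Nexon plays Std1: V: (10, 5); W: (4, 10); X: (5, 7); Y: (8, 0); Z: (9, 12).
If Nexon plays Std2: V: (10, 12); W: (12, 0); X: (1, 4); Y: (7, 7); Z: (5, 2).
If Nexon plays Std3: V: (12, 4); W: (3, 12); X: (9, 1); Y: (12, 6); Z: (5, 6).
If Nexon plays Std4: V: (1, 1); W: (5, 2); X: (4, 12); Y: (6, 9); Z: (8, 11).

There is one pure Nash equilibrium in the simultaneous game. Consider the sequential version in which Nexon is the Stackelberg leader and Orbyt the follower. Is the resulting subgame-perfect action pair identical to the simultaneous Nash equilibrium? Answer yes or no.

Work backward from Orbyt's decision.
- Std1 → Orbyt plays Z (best of 5, 10, 7, 0, 12); Nexon gets 9.
- Std2 → Orbyt plays V (best of 12, 0, 4, 7, 2); Nexon gets 10.
- Std3 → Orbyt plays W (best of 4, 12, 1, 6, 6); Nexon gets 3.
- Std4 → Orbyt plays X (best of 1, 2, 12, 9, 11); Nexon gets 4.
Nexon's induced payoffs are 9, 10, 3, 4, so Nexon commits to Std2. Subgame-perfect outcome: (Std2, V) with payoffs (10, 12).
Under simultaneous play:
Nexon's best replies: V→Std3; W→Std2; X→Std3; Y→Std3; Z→Std1.
Orbyt's best replies: Std1→Z; Std2→V; Std3→W; Std4→X.
Only (Std1, Z) has each player best-responding; Nash payoffs (9, 12).
Sequential outcome (Std2, V) differs from the Nash profile (Std1, Z).

no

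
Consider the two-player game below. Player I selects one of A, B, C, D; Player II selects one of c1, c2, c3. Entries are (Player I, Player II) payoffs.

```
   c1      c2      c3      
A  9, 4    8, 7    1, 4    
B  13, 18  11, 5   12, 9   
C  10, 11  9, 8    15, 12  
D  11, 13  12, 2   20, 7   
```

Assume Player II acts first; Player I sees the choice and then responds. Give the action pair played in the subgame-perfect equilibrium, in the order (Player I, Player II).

Player I best-responds to each possible Player II move:
- c1 → Player I plays B (best of 9, 13, 10, 11); Player II gets 18.
- c2 → Player I plays D (best of 8, 11, 9, 12); Player II gets 2.
- c3 → Player I plays D (best of 1, 12, 15, 20); Player II gets 7.
Maximizing over 18, 2, 7, Player II chooses c1. Subgame-perfect outcome: (B, c1) with payoffs (13, 18).

(B, c1)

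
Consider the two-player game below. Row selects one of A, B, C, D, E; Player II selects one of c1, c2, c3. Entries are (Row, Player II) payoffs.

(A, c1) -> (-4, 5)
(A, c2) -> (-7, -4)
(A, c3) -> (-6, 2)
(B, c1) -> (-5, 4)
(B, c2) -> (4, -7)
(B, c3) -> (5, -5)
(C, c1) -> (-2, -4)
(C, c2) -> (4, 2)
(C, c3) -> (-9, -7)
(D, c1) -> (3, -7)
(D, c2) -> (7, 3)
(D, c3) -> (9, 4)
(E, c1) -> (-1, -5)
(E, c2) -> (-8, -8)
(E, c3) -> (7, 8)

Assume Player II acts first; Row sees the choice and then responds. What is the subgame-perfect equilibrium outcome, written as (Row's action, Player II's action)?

Solve by backward induction (Player II leads).
- c1: BR = D, leader payoff -7.
- c2: BR = D, leader payoff 3.
- c3: BR = D, leader payoff 4.
Maximizing over -7, 3, 4, Player II chooses c3. Subgame-perfect outcome: (D, c3) with payoffs (9, 4).

(D, c3)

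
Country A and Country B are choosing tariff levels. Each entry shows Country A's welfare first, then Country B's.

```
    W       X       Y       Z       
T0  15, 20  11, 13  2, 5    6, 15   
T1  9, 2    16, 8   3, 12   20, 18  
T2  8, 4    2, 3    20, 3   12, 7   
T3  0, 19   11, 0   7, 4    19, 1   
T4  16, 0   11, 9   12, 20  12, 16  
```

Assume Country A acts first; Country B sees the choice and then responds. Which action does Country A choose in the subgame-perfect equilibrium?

Work backward from Country B's decision.
- T0 → Country B plays W (best of 20, 13, 5, 15); Country A gets 15.
- T1 → Country B plays Z (best of 2, 8, 12, 18); Country A gets 20.
- T2 → Country B plays Z (best of 4, 3, 3, 7); Country A gets 12.
- T3 → Country B plays W (best of 19, 0, 4, 1); Country A gets 0.
- T4 → Country B plays Y (best of 0, 9, 20, 16); Country A gets 12.
Among 15, 20, 12, 0, 12, the best is 20 at T1. Subgame-perfect outcome: (T1, Z) with payoffs (20, 18).

T1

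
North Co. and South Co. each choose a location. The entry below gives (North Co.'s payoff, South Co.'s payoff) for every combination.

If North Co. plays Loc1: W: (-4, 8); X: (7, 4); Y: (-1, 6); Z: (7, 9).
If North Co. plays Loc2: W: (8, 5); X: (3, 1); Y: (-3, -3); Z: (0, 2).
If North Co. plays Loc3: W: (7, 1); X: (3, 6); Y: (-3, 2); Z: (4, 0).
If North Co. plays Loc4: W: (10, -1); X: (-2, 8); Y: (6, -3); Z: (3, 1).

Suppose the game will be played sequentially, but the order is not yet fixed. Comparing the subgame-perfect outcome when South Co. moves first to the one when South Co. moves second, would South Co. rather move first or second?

first

If North Co. leads: South Co.'s best replies are Loc1→Z, Loc2→W, Loc3→X, Loc4→X; North Co.'s induced payoffs 7, 8, 3, -2; outcome (Loc2, W), payoffs (8, 5).
If South Co. leads: North Co.'s best replies are W→Loc4, X→Loc1, Y→Loc4, Z→Loc1; South Co.'s induced payoffs -1, 4, -3, 9; outcome (Loc1, Z), payoffs (7, 9).
South Co. gets 9 moving first and 5 moving second, so South Co. prefers to move first.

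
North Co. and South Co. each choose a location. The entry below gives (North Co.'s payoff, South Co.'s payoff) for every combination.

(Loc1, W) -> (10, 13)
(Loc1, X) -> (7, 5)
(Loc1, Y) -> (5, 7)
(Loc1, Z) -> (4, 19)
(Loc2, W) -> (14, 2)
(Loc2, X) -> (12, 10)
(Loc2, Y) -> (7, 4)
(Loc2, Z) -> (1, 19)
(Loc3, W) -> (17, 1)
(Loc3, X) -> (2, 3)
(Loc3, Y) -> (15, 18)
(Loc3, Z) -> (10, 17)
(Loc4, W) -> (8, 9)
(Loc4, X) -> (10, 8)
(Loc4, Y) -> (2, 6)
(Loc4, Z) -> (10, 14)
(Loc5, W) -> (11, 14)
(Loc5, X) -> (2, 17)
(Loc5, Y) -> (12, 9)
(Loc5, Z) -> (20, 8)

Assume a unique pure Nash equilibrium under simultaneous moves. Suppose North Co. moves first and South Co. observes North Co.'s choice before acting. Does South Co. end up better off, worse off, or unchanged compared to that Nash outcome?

South Co. best-responds to each possible North Co. move:
- Loc1: BR = Z, leader payoff 4.
- Loc2: BR = Z, leader payoff 1.
- Loc3: BR = Y, leader payoff 15.
- Loc4: BR = Z, leader payoff 10.
- Loc5: BR = X, leader payoff 2.
North Co.'s induced payoffs are 4, 1, 15, 10, 2, so North Co. commits to Loc3. Subgame-perfect outcome: (Loc3, Y) with payoffs (15, 18).
For the simultaneous game, intersect best replies.
North Co.'s best replies: W→Loc3; X→Loc2; Y→Loc3; Z→Loc5.
South Co.'s best replies: Loc1→Z; Loc2→Z; Loc3→Y; Loc4→Z; Loc5→X.
Only (Loc3, Y) has each player best-responding; Nash payoffs (15, 18).
South Co. earns 18 sequentially versus 18 at the Nash outcome: unchanged.

unchanged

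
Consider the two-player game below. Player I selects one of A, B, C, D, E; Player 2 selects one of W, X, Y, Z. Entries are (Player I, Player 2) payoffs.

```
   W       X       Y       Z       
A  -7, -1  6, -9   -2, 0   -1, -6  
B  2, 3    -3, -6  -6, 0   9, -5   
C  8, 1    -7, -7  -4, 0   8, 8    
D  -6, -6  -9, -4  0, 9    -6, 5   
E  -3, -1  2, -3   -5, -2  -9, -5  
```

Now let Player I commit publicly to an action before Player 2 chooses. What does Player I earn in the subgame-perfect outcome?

8

Backward induction with Player I moving first.
- A: BR = Y, leader payoff -2.
- B: BR = W, leader payoff 2.
- C: BR = Z, leader payoff 8.
- D: BR = Y, leader payoff 0.
- E: BR = W, leader payoff -3.
Maximizing over -2, 2, 8, 0, -3, Player I chooses C. Subgame-perfect outcome: (C, Z) with payoffs (8, 8).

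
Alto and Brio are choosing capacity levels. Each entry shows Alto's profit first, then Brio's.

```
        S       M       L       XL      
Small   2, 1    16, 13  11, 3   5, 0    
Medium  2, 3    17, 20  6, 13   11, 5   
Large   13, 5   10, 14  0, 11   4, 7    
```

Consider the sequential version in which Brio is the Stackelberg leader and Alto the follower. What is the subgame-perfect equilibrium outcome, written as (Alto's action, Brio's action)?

(Medium, M)

Alto best-responds to each possible Brio move:
- S: Alto compares 2, 2, 13 and picks Large; Brio would get 5.
- M: Alto compares 16, 17, 10 and picks Medium; Brio would get 20.
- L: Alto compares 11, 6, 0 and picks Small; Brio would get 3.
- XL: Alto compares 5, 11, 4 and picks Medium; Brio would get 5.
Maximizing over 5, 20, 3, 5, Brio chooses M. Subgame-perfect outcome: (Medium, M) with payoffs (17, 20).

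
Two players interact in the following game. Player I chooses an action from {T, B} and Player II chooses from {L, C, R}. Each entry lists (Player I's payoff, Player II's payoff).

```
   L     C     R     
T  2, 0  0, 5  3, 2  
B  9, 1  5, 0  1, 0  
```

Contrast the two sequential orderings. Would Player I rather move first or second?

If Player I leads: Player II's best replies are T→C, B→L; Player I's induced payoffs 0, 9; outcome (B, L), payoffs (9, 1).
If Player II leads: Player I's best replies are L→B, C→B, R→T; Player II's induced payoffs 1, 0, 2; outcome (T, R), payoffs (3, 2).
Player I gets 9 moving first and 3 moving second, so Player I prefers to move first.

first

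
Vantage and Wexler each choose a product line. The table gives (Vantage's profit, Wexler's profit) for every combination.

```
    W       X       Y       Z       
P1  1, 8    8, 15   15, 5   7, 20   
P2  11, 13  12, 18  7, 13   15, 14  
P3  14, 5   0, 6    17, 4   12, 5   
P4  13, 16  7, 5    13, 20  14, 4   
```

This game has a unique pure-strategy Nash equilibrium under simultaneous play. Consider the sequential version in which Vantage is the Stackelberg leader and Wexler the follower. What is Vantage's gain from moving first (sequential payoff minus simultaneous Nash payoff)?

Work backward from Wexler's decision.
- P1: Wexler compares 8, 15, 5, 20 and picks Z; Vantage would get 7.
- P2: Wexler compares 13, 18, 13, 14 and picks X; Vantage would get 12.
- P3: Wexler compares 5, 6, 4, 5 and picks X; Vantage would get 0.
- P4: Wexler compares 16, 5, 20, 4 and picks Y; Vantage would get 13.
Among 7, 12, 0, 13, the best is 13 at P4. Subgame-perfect outcome: (P4, Y) with payoffs (13, 20).
Under simultaneous play:
Vantage's best replies: W→P3; X→P2; Y→P3; Z→P2.
Wexler's best replies: P1→Z; P2→X; P3→X; P4→Y.
Only (P2, X) has each player best-responding; Nash payoffs (12, 18).
Vantage's commitment gain: 13 − 12 = 1.

1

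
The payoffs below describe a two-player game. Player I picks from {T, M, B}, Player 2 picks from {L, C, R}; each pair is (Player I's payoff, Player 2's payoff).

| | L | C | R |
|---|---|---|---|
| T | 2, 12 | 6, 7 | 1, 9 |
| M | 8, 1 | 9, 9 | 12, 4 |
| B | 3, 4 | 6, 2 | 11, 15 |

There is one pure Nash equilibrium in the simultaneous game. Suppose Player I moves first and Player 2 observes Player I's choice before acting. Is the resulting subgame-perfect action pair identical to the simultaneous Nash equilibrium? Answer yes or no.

no

Solve by backward induction (Player I leads).
- T: Player 2 compares 12, 7, 9 and picks L; Player I would get 2.
- M: Player 2 compares 1, 9, 4 and picks C; Player I would get 9.
- B: Player 2 compares 4, 2, 15 and picks R; Player I would get 11.
Player I's induced payoffs are 2, 9, 11, so Player I commits to B. Subgame-perfect outcome: (B, R) with payoffs (11, 15).
Under simultaneous play:
Player I's best replies: L→M; C→M; R→M.
Player 2's best replies: T→L; M→C; B→R.
Only (M, C) has each player best-responding; Nash payoffs (9, 9).
Sequential outcome (B, R) differs from the Nash profile (M, C).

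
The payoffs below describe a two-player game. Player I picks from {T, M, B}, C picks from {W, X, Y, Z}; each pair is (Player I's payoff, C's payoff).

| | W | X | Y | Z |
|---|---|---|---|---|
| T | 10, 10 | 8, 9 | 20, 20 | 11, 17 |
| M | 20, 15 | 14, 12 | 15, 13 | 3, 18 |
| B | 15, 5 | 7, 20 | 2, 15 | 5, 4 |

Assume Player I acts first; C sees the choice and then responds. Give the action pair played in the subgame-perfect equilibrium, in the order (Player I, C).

(T, Y)

Solve by backward induction (Player I leads).
- T: BR = Y, leader payoff 20.
- M: BR = Z, leader payoff 3.
- B: BR = X, leader payoff 7.
Player I's induced payoffs are 20, 3, 7, so Player I commits to T. Subgame-perfect outcome: (T, Y) with payoffs (20, 20).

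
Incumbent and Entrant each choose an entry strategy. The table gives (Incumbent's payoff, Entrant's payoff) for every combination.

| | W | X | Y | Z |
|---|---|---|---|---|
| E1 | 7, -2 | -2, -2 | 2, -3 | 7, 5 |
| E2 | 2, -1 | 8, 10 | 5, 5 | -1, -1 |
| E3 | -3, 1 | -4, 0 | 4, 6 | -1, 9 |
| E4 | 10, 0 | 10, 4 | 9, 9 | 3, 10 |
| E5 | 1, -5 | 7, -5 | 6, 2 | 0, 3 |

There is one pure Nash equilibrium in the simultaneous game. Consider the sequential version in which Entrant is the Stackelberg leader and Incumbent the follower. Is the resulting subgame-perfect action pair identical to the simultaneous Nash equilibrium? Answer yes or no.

no

Incumbent best-responds to each possible Entrant move:
- W → Incumbent plays E4 (best of 7, 2, -3, 10, 1); Entrant gets 0.
- X → Incumbent plays E4 (best of -2, 8, -4, 10, 7); Entrant gets 4.
- Y → Incumbent plays E4 (best of 2, 5, 4, 9, 6); Entrant gets 9.
- Z → Incumbent plays E1 (best of 7, -1, -1, 3, 0); Entrant gets 5.
Maximizing over 0, 4, 9, 5, Entrant chooses Y. Subgame-perfect outcome: (E4, Y) with payoffs (9, 9).
For the simultaneous game, intersect best replies.
Incumbent's best replies: W→E4; X→E4; Y→E4; Z→E1.
Entrant's best replies: E1→Z; E2→X; E3→Z; E4→Z; E5→Z.
The unique mutual best reply is (E1, Z), giving (7, 5).
Sequential outcome (E4, Y) differs from the Nash profile (E1, Z).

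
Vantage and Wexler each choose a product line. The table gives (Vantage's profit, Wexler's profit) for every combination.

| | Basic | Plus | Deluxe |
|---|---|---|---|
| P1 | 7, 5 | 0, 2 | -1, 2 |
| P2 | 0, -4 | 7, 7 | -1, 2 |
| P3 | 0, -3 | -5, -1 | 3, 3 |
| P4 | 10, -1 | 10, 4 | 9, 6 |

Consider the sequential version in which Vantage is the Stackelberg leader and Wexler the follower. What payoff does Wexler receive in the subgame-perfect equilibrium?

Work backward from Wexler's decision.
- P1: Wexler compares 5, 2, 2 and picks Basic; Vantage would get 7.
- P2: Wexler compares -4, 7, 2 and picks Plus; Vantage would get 7.
- P3: Wexler compares -3, -1, 3 and picks Deluxe; Vantage would get 3.
- P4: Wexler compares -1, 4, 6 and picks Deluxe; Vantage would get 9.
Vantage's induced payoffs are 7, 7, 3, 9, so Vantage commits to P4. Subgame-perfect outcome: (P4, Deluxe) with payoffs (9, 6).

6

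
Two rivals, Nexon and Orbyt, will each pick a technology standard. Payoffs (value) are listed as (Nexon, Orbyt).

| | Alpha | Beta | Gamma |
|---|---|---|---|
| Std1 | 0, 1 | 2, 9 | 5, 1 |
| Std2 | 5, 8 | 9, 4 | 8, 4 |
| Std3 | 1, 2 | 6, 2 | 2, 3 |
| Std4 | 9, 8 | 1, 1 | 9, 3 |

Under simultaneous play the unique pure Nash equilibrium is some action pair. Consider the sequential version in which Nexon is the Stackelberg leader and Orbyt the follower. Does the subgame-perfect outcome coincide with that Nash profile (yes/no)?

Orbyt best-responds to each possible Nexon move:
- Std1 → Orbyt plays Beta (best of 1, 9, 1); Nexon gets 2.
- Std2 → Orbyt plays Alpha (best of 8, 4, 4); Nexon gets 5.
- Std3 → Orbyt plays Gamma (best of 2, 2, 3); Nexon gets 2.
- Std4 → Orbyt plays Alpha (best of 8, 1, 3); Nexon gets 9.
Nexon's induced payoffs are 2, 5, 2, 9, so Nexon commits to Std4. Subgame-perfect outcome: (Std4, Alpha) with payoffs (9, 8).
For the simultaneous game, intersect best replies.
Nexon's best replies: Alpha→Std4; Beta→Std2; Gamma→Std4.
Orbyt's best replies: Std1→Beta; Std2→Alpha; Std3→Gamma; Std4→Alpha.
The unique mutual best reply is (Std4, Alpha), giving (9, 8).
Sequential outcome (Std4, Alpha) coincides with the Nash profile (Std4, Alpha).

yes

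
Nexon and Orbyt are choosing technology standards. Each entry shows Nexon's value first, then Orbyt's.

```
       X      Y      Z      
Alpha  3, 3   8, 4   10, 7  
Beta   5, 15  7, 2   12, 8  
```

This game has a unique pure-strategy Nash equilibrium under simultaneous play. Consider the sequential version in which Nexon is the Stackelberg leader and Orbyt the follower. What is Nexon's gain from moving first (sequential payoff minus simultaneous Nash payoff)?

5

Solve by backward induction (Nexon leads).
- Alpha: Orbyt compares 3, 4, 7 and picks Z; Nexon would get 10.
- Beta: Orbyt compares 15, 2, 8 and picks X; Nexon would get 5.
Maximizing over 10, 5, Nexon chooses Alpha. Subgame-perfect outcome: (Alpha, Z) with payoffs (10, 7).
Under simultaneous play:
Nexon's best replies: X→Beta; Y→Alpha; Z→Beta.
Orbyt's best replies: Alpha→Z; Beta→X.
The unique mutual best reply is (Beta, X), giving (5, 15).
Nexon's commitment gain: 10 − 5 = 5.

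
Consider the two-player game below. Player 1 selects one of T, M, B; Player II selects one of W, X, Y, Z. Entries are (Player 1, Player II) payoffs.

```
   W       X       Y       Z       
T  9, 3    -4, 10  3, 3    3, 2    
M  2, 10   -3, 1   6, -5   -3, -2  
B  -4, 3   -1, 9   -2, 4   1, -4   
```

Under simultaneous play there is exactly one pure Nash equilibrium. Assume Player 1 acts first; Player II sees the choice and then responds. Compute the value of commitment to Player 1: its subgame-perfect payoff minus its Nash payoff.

Work backward from Player II's decision.
- T: Player II compares 3, 10, 3, 2 and picks X; Player 1 would get -4.
- M: Player II compares 10, 1, -5, -2 and picks W; Player 1 would get 2.
- B: Player II compares 3, 9, 4, -4 and picks X; Player 1 would get -1.
Among -4, 2, -1, the best is 2 at M. Subgame-perfect outcome: (M, W) with payoffs (2, 10).
For the simultaneous game, intersect best replies.
Player 1's best replies: W→T; X→B; Y→M; Z→T.
Player II's best replies: T→X; M→W; B→X.
Only (B, X) has each player best-responding; Nash payoffs (-1, 9).
Player 1's commitment gain: 2 − -1 = 3.

3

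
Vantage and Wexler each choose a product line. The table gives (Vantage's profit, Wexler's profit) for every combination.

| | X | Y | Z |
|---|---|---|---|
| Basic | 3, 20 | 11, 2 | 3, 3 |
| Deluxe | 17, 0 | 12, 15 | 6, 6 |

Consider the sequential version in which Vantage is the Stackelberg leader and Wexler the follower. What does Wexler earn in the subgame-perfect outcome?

15

Solve by backward induction (Vantage leads).
- Basic → Wexler plays X (best of 20, 2, 3); Vantage gets 3.
- Deluxe → Wexler plays Y (best of 0, 15, 6); Vantage gets 12.
Vantage's induced payoffs are 3, 12, so Vantage commits to Deluxe. Subgame-perfect outcome: (Deluxe, Y) with payoffs (12, 15).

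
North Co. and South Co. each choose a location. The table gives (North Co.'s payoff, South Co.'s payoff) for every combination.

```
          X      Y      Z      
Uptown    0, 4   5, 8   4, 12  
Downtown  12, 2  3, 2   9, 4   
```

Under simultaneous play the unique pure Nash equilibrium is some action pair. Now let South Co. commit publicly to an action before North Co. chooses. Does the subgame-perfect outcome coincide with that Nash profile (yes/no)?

Solve by backward induction (South Co. leads).
- X → North Co. plays Downtown (best of 0, 12); South Co. gets 2.
- Y → North Co. plays Uptown (best of 5, 3); South Co. gets 8.
- Z → North Co. plays Downtown (best of 4, 9); South Co. gets 4.
Maximizing over 2, 8, 4, South Co. chooses Y. Subgame-perfect outcome: (Uptown, Y) with payoffs (5, 8).
Now find the simultaneous Nash equilibrium.
North Co.'s best replies: X→Downtown; Y→Uptown; Z→Downtown.
South Co.'s best replies: Uptown→Z; Downtown→Z.
Only (Downtown, Z) has each player best-responding; Nash payoffs (9, 4).
Sequential outcome (Uptown, Y) differs from the Nash profile (Downtown, Z).

no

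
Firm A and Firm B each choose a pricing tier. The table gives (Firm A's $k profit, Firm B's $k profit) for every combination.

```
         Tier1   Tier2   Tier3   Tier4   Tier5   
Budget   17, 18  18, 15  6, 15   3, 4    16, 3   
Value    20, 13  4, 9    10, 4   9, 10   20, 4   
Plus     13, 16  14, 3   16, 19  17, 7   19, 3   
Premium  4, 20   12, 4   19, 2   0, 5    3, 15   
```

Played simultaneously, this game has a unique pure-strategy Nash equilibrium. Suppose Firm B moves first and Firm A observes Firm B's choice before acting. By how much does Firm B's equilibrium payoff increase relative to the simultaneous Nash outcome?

2

Solve by backward induction (Firm B leads).
- Tier1: BR = Value, leader payoff 13.
- Tier2: BR = Budget, leader payoff 15.
- Tier3: BR = Premium, leader payoff 2.
- Tier4: BR = Plus, leader payoff 7.
- Tier5: BR = Value, leader payoff 4.
Among 13, 15, 2, 7, 4, the best is 15 at Tier2. Subgame-perfect outcome: (Budget, Tier2) with payoffs (18, 15).
For the simultaneous game, intersect best replies.
Firm A's best replies: Tier1→Value; Tier2→Budget; Tier3→Premium; Tier4→Plus; Tier5→Value.
Firm B's best replies: Budget→Tier1; Value→Tier1; Plus→Tier3; Premium→Tier1.
Only (Value, Tier1) has each player best-responding; Nash payoffs (20, 13).
Firm B's commitment gain: 15 − 13 = 2.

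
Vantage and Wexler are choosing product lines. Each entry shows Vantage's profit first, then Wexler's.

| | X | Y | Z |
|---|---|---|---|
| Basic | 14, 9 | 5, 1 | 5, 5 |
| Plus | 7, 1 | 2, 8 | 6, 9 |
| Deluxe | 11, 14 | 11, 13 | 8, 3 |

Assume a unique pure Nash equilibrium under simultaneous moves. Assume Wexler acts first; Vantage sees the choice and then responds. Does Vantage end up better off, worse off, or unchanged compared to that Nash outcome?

Work backward from Vantage's decision.
- X → Vantage plays Basic (best of 14, 7, 11); Wexler gets 9.
- Y → Vantage plays Deluxe (best of 5, 2, 11); Wexler gets 13.
- Z → Vantage plays Deluxe (best of 5, 6, 8); Wexler gets 3.
Among 9, 13, 3, the best is 13 at Y. Subgame-perfect outcome: (Deluxe, Y) with payoffs (11, 13).
For the simultaneous game, intersect best replies.
Vantage's best replies: X→Basic; Y→Deluxe; Z→Deluxe.
Wexler's best replies: Basic→X; Plus→Z; Deluxe→X.
The unique mutual best reply is (Basic, X), giving (14, 9).
Vantage earns 11 sequentially versus 14 at the Nash outcome: worse off.

worse off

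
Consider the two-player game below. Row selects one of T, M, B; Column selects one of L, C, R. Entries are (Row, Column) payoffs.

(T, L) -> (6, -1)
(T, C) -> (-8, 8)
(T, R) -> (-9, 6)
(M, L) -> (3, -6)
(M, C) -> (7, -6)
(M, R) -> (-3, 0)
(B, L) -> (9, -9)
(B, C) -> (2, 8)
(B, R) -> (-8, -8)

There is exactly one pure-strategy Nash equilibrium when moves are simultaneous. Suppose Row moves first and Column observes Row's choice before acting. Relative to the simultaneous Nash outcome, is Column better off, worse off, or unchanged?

better off

Work backward from Column's decision.
- T → Column plays C (best of -1, 8, 6); Row gets -8.
- M → Column plays R (best of -6, -6, 0); Row gets -3.
- B → Column plays C (best of -9, 8, -8); Row gets 2.
Row's induced payoffs are -8, -3, 2, so Row commits to B. Subgame-perfect outcome: (B, C) with payoffs (2, 8).
For the simultaneous game, intersect best replies.
Row's best replies: L→B; C→M; R→M.
Column's best replies: T→C; M→R; B→C.
The unique mutual best reply is (M, R), giving (-3, 0).
Column earns 8 sequentially versus 0 at the Nash outcome: better off.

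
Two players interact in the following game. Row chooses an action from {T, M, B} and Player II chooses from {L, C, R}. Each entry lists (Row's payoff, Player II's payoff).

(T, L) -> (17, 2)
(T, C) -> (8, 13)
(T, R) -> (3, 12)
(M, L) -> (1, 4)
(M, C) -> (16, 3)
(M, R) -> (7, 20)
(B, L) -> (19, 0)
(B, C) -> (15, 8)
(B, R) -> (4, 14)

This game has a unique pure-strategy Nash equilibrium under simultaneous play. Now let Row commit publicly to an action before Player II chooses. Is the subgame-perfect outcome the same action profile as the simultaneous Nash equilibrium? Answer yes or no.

no

Backward induction with Row moving first.
- T → Player II plays C (best of 2, 13, 12); Row gets 8.
- M → Player II plays R (best of 4, 3, 20); Row gets 7.
- B → Player II plays R (best of 0, 8, 14); Row gets 4.
Among 8, 7, 4, the best is 8 at T. Subgame-perfect outcome: (T, C) with payoffs (8, 13).
For the simultaneous game, intersect best replies.
Row's best replies: L→B; C→M; R→M.
Player II's best replies: T→C; M→R; B→R.
The unique mutual best reply is (M, R), giving (7, 20).
Sequential outcome (T, C) differs from the Nash profile (M, R).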